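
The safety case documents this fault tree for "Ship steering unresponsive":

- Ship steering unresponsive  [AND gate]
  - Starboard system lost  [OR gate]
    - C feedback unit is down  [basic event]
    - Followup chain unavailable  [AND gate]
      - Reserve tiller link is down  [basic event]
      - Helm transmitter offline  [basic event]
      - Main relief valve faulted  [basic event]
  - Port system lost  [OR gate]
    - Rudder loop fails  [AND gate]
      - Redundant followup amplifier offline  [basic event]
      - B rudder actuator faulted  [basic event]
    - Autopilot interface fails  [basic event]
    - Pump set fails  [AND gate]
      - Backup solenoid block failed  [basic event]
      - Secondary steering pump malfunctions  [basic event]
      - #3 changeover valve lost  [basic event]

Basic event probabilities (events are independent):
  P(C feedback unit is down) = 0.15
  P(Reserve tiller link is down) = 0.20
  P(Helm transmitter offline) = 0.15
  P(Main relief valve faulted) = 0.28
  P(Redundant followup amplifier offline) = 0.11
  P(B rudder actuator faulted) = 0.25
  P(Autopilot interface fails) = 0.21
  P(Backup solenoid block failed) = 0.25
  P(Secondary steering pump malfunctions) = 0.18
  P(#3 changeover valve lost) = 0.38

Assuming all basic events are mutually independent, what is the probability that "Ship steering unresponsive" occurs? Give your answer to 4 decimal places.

0.0385

P(Followup chain unavailable) [AND] = 0.20 × 0.15 × 0.28 = 0.008400
P(Starboard system lost) [OR] = 1 − (1−0.15) × (1−0.008400) = 0.157140
P(Rudder loop fails) [AND] = 0.11 × 0.25 = 0.027500
P(Pump set fails) [AND] = 0.25 × 0.18 × 0.38 = 0.017100
P(Port system lost) [OR] = 1 − (1−0.027500) × (1−0.21) × (1−0.017100) = 0.244863
P(Ship steering unresponsive) [AND] = 0.157140 × 0.244863 = 0.038478
Rounded to 4 decimal places: P(Ship steering unresponsive) ≈ 0.0385.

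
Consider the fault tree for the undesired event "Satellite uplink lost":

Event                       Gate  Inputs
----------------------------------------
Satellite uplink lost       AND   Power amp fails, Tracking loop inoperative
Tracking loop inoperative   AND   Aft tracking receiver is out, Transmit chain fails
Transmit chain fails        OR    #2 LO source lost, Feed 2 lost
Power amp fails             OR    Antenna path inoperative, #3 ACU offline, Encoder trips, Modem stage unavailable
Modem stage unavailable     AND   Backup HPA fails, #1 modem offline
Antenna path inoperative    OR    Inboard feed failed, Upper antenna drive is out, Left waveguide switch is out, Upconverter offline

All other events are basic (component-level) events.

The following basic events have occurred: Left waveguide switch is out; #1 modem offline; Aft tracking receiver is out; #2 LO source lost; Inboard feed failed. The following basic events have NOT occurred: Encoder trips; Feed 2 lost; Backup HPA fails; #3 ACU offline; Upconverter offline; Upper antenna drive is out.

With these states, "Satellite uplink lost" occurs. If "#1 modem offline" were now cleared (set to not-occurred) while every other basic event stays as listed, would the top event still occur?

Yes

Counterfactual: set "#1 modem offline" to not occurred.
Antenna path inoperative [OR]: Inboard feed failed=occurs, Upper antenna drive is out=not, Left waveguide switch is out=occurs, Upconverter offline=not → at least one input occurs → occurs.
Modem stage unavailable [AND]: Backup HPA fails=not, #1 modem offline=not → not all inputs occur → does not occur.
Power amp fails [OR]: Antenna path inoperative=occurs, #3 ACU offline=not, Encoder trips=not, Modem stage unavailable=not → at least one input occurs → occurs.
Transmit chain fails [OR]: #2 LO source lost=occurs, Feed 2 lost=not → at least one input occurs → occurs.
Tracking loop inoperative [AND]: Aft tracking receiver is out=occurs, Transmit chain fails=occurs → all inputs occur → occurs.
Satellite uplink lost [AND]: Power amp fails=occurs, Tracking loop inoperative=occurs → all inputs occur → occurs.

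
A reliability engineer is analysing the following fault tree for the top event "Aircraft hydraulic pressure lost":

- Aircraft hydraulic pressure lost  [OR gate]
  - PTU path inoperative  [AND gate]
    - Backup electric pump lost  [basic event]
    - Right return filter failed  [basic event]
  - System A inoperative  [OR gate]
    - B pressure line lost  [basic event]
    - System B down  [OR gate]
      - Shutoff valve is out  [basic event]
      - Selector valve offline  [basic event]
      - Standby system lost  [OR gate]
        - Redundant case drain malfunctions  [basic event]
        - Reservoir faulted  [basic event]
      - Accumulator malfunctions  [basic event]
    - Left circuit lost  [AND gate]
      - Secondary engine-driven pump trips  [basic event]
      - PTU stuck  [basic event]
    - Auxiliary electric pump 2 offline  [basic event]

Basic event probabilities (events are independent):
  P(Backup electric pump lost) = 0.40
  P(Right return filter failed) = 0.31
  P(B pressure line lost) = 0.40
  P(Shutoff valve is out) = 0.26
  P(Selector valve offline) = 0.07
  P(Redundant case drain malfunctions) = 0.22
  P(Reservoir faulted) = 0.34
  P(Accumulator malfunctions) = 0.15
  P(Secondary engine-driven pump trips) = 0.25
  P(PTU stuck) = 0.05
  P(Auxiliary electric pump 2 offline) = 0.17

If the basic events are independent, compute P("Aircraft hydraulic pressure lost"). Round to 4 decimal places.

0.8703

P(PTU path inoperative) [AND] = 0.40 × 0.31 = 0.124000
P(Standby system lost) [OR] = 1 − (1−0.22) × (1−0.34) = 0.485200
P(System B down) [OR] = 1 − (1−0.26) × (1−0.07) × (1−0.485200) × (1−0.15) = 0.698857
P(Left circuit lost) [AND] = 0.25 × 0.05 = 0.012500
P(System A inoperative) [OR] = 1 − (1−0.40) × (1−0.698857) × (1−0.012500) × (1−0.17) = 0.851905
P(Aircraft hydraulic pressure lost) [OR] = 1 − (1−0.124000) × (1−0.851905) = 0.870269
Rounded to 4 decimal places: P(Aircraft hydraulic pressure lost) ≈ 0.8703.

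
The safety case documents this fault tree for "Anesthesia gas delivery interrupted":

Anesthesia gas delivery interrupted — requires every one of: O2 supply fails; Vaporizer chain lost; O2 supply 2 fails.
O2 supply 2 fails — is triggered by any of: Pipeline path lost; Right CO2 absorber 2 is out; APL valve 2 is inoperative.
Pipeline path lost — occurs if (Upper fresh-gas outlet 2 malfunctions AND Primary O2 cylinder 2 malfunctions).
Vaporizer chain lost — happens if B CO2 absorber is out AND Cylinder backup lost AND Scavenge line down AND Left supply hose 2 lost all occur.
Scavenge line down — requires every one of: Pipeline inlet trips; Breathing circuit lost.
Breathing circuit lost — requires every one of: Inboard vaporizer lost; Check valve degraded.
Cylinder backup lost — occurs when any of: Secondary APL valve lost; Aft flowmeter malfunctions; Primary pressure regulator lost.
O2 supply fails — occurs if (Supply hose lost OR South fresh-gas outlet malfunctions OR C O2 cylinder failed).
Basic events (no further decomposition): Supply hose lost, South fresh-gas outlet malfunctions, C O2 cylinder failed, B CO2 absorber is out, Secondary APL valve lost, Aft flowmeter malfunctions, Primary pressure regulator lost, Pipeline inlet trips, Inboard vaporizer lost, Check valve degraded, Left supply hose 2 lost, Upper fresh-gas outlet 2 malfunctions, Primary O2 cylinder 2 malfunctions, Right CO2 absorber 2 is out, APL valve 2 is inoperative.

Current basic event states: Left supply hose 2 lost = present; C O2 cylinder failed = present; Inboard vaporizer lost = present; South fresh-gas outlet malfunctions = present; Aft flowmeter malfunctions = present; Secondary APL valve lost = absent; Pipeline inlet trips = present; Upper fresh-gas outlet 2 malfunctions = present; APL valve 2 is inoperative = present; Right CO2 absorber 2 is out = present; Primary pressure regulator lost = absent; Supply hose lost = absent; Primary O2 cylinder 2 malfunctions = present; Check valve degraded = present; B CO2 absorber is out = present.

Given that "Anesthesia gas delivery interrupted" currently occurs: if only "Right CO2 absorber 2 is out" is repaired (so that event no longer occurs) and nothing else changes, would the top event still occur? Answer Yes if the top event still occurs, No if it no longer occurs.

Yes

Counterfactual: set "Right CO2 absorber 2 is out" to not occurred.
O2 supply fails [OR]: Supply hose lost=not, South fresh-gas outlet malfunctions=occurs, C O2 cylinder failed=occurs → at least one input occurs → occurs.
Cylinder backup lost [OR]: Secondary APL valve lost=not, Aft flowmeter malfunctions=occurs, Primary pressure regulator lost=not → at least one input occurs → occurs.
Breathing circuit lost [AND]: Inboard vaporizer lost=occurs, Check valve degraded=occurs → all inputs occur → occurs.
Scavenge line down [AND]: Pipeline inlet trips=occurs, Breathing circuit lost=occurs → all inputs occur → occurs.
Vaporizer chain lost [AND]: B CO2 absorber is out=occurs, Cylinder backup lost=occurs, Scavenge line down=occurs, Left supply hose 2 lost=occurs → all inputs occur → occurs.
Pipeline path lost [AND]: Upper fresh-gas outlet 2 malfunctions=occurs, Primary O2 cylinder 2 malfunctions=occurs → all inputs occur → occurs.
O2 supply 2 fails [OR]: Pipeline path lost=occurs, Right CO2 absorber 2 is out=not, APL valve 2 is inoperative=occurs → at least one input occurs → occurs.
Anesthesia gas delivery interrupted [AND]: O2 supply fails=occurs, Vaporizer chain lost=occurs, O2 supply 2 fails=occurs → all inputs occur → occurs.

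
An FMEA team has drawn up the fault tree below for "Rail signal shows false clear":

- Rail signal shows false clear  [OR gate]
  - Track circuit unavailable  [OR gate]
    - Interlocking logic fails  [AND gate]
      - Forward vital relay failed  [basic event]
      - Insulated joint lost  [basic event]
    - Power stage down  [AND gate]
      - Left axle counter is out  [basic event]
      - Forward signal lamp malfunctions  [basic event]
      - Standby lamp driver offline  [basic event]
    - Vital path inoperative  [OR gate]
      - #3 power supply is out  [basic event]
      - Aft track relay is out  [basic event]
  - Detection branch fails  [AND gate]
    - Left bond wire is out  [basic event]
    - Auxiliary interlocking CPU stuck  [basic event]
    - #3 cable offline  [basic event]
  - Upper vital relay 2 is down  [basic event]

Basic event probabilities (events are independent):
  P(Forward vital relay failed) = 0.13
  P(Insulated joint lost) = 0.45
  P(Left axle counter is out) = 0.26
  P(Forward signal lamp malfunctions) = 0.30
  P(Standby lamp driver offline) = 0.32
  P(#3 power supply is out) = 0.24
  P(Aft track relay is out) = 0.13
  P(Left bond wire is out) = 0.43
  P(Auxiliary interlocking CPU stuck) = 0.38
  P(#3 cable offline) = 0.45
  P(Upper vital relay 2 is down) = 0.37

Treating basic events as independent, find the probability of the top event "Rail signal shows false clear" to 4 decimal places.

P(Interlocking logic fails) [AND] = 0.13 × 0.45 = 0.058500
P(Power stage down) [AND] = 0.26 × 0.30 × 0.32 = 0.024960
P(Vital path inoperative) [OR] = 1 − (1−0.24) × (1−0.13) = 0.338800
P(Track circuit unavailable) [OR] = 1 − (1−0.058500) × (1−0.024960) × (1−0.338800) = 0.393018
P(Detection branch fails) [AND] = 0.43 × 0.38 × 0.45 = 0.073530
P(Rail signal shows false clear) [OR] = 1 − (1−0.393018) × (1−0.073530) × (1−0.37) = 0.645719
Rounded to 4 decimal places: P(Rail signal shows false clear) ≈ 0.6457.

0.6457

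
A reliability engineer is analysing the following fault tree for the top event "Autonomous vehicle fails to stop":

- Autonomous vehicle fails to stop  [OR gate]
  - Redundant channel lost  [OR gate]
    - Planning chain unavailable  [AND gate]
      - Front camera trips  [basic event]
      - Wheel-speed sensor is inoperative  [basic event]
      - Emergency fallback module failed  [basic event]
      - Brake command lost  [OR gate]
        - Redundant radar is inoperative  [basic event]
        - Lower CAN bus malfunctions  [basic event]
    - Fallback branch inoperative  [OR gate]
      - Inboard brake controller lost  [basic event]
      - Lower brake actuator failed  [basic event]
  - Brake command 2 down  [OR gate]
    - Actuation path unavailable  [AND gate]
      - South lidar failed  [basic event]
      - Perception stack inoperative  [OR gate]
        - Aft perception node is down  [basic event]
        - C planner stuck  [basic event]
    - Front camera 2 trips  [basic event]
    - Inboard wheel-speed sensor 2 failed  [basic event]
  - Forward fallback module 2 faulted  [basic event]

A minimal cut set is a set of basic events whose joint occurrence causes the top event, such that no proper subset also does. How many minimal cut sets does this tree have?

Brake command lost [OR]: union of children's cut sets → 2 cut set(s).
Planning chain unavailable [AND]: one cut set from each child combined → 1 × 1 × 1 × 2 = 2 cut set(s).
Fallback branch inoperative [OR]: union of children's cut sets → 2 cut set(s).
Redundant channel lost [OR]: union of children's cut sets → 4 cut set(s).
Perception stack inoperative [OR]: union of children's cut sets → 2 cut set(s).
Actuation path unavailable [AND]: one cut set from each child combined → 1 × 2 = 2 cut set(s).
Brake command 2 down [OR]: union of children's cut sets → 4 cut set(s).
Autonomous vehicle fails to stop [OR]: union of children's cut sets → 9 cut set(s).
Minimal cut sets: {Emergency fallback module failed, Front camera trips, Redundant radar is inoperative, Wheel-speed sensor is inoperative}; {Emergency fallback module failed, Front camera trips, Lower CAN bus malfunctions, Wheel-speed sensor is inoperative}; {Inboard brake controller lost}; {Lower brake actuator failed}; {Aft perception node is down, South lidar failed}; {C planner stuck, South lidar failed}; {Front camera 2 trips}; {Inboard wheel-speed sensor 2 failed}; {Forward fallback module 2 faulted}.

9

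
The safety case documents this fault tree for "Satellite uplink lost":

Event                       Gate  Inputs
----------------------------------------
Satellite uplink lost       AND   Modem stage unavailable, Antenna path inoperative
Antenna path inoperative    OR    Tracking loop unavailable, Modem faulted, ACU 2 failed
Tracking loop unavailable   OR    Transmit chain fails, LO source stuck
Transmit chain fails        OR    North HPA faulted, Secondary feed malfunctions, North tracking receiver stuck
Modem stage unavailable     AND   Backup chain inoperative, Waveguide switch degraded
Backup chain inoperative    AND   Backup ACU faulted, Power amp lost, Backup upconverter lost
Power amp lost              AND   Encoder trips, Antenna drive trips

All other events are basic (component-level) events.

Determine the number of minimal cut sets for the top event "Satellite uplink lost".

Power amp lost [AND]: one cut set from each child combined → 1 × 1 = 1 cut set(s).
Backup chain inoperative [AND]: one cut set from each child combined → 1 × 1 × 1 = 1 cut set(s).
Modem stage unavailable [AND]: one cut set from each child combined → 1 × 1 = 1 cut set(s).
Transmit chain fails [OR]: union of children's cut sets → 3 cut set(s).
Tracking loop unavailable [OR]: union of children's cut sets → 4 cut set(s).
Antenna path inoperative [OR]: union of children's cut sets → 6 cut set(s).
Satellite uplink lost [AND]: one cut set from each child combined → 1 × 6 = 6 cut set(s).
Minimal cut sets: {Antenna drive trips, Backup ACU faulted, Backup upconverter lost, Encoder trips, North HPA faulted, Waveguide switch degraded}; {Antenna drive trips, Backup ACU faulted, Backup upconverter lost, Encoder trips, Secondary feed malfunctions, Waveguide switch degraded}; {Antenna drive trips, Backup ACU faulted, Backup upconverter lost, Encoder trips, North tracking receiver stuck, Waveguide switch degraded}; {Antenna drive trips, Backup ACU faulted, Backup upconverter lost, Encoder trips, LO source stuck, Waveguide switch degraded}; {Antenna drive trips, Backup ACU faulted, Backup upconverter lost, Encoder trips, Modem faulted, Waveguide switch degraded}; {ACU 2 failed, Antenna drive trips, Backup ACU faulted, Backup upconverter lost, Encoder trips, Waveguide switch degraded}.

6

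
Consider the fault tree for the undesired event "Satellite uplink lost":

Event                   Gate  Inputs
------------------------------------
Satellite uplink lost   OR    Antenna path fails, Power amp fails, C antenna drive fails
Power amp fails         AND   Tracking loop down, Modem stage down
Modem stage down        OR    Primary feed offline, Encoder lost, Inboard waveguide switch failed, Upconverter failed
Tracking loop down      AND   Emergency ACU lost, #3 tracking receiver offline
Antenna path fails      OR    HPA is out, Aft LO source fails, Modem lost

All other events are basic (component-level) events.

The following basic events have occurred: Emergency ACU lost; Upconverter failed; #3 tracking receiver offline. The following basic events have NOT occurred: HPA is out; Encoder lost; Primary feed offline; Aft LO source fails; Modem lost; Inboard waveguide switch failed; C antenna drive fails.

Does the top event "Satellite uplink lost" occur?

Yes

Antenna path fails [OR]: HPA is out=not, Aft LO source fails=not, Modem lost=not → no input occurs → does not occur.
Tracking loop down [AND]: Emergency ACU lost=occurs, #3 tracking receiver offline=occurs → all inputs occur → occurs.
Modem stage down [OR]: Primary feed offline=not, Encoder lost=not, Inboard waveguide switch failed=not, Upconverter failed=occurs → at least one input occurs → occurs.
Power amp fails [AND]: Tracking loop down=occurs, Modem stage down=occurs → all inputs occur → occurs.
Satellite uplink lost [OR]: Antenna path fails=not, Power amp fails=occurs, C antenna drive fails=not → at least one input occurs → occurs.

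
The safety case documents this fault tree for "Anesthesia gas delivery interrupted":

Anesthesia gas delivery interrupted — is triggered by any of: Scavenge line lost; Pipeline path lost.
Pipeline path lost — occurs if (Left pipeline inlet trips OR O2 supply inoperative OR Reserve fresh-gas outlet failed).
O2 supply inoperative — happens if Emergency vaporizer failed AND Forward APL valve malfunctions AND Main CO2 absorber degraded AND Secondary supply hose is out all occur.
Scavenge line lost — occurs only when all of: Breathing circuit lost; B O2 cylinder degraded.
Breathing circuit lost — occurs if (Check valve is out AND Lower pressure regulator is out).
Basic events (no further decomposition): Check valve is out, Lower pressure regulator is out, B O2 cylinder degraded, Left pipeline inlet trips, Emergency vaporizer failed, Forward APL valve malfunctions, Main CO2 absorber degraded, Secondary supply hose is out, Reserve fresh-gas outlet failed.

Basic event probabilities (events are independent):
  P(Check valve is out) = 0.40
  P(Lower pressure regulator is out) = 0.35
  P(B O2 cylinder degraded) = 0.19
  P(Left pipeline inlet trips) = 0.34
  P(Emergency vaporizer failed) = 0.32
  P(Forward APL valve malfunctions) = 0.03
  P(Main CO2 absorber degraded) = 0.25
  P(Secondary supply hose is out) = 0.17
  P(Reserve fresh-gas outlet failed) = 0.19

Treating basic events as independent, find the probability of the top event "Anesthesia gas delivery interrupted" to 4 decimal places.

0.4798

P(Breathing circuit lost) [AND] = 0.40 × 0.35 = 0.140000
P(Scavenge line lost) [AND] = 0.140000 × 0.19 = 0.026600
P(O2 supply inoperative) [AND] = 0.32 × 0.03 × 0.25 × 0.17 = 0.000408
P(Pipeline path lost) [OR] = 1 − (1−0.34) × (1−0.000408) × (1−0.19) = 0.465618
P(Anesthesia gas delivery interrupted) [OR] = 1 − (1−0.026600) × (1−0.465618) = 0.479833
Rounded to 4 decimal places: P(Anesthesia gas delivery interrupted) ≈ 0.4798.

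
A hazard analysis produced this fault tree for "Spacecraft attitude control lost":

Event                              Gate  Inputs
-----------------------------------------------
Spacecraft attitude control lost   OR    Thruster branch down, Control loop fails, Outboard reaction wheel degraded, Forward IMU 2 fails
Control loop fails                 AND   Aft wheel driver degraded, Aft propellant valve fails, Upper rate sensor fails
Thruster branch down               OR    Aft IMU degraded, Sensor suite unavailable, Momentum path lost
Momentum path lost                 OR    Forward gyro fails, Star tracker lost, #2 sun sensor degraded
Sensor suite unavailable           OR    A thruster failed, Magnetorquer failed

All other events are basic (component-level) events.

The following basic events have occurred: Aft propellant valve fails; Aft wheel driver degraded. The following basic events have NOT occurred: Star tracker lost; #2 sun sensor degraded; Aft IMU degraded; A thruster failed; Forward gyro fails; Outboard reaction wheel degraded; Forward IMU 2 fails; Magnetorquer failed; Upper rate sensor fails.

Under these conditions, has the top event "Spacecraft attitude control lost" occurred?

Sensor suite unavailable [OR]: A thruster failed=not, Magnetorquer failed=not → no input occurs → does not occur.
Momentum path lost [OR]: Forward gyro fails=not, Star tracker lost=not, #2 sun sensor degraded=not → no input occurs → does not occur.
Thruster branch down [OR]: Aft IMU degraded=not, Sensor suite unavailable=not, Momentum path lost=not → no input occurs → does not occur.
Control loop fails [AND]: Aft wheel driver degraded=occurs, Aft propellant valve fails=occurs, Upper rate sensor fails=not → not all inputs occur → does not occur.
Spacecraft attitude control lost [OR]: Thruster branch down=not, Control loop fails=not, Outboard reaction wheel degraded=not, Forward IMU 2 fails=not → no input occurs → does not occur.

No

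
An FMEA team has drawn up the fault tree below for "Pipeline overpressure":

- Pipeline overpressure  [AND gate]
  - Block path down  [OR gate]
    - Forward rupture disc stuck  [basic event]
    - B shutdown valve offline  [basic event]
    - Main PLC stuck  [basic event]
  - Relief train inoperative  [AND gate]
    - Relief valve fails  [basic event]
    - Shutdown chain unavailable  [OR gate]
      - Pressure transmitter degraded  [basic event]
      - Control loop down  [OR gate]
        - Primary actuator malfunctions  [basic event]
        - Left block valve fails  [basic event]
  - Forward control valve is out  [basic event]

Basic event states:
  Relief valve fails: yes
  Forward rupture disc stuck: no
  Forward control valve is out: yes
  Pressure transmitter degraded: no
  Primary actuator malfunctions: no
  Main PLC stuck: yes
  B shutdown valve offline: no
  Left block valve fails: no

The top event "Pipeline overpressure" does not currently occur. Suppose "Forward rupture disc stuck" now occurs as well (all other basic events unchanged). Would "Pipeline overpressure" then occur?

No

Counterfactual: set "Forward rupture disc stuck" to occurred.
Block path down [OR]: Forward rupture disc stuck=occurs, B shutdown valve offline=not, Main PLC stuck=occurs → at least one input occurs → occurs.
Control loop down [OR]: Primary actuator malfunctions=not, Left block valve fails=not → no input occurs → does not occur.
Shutdown chain unavailable [OR]: Pressure transmitter degraded=not, Control loop down=not → no input occurs → does not occur.
Relief train inoperative [AND]: Relief valve fails=occurs, Shutdown chain unavailable=not → not all inputs occur → does not occur.
Pipeline overpressure [AND]: Block path down=occurs, Relief train inoperative=not, Forward control valve is out=occurs → not all inputs occur → does not occur.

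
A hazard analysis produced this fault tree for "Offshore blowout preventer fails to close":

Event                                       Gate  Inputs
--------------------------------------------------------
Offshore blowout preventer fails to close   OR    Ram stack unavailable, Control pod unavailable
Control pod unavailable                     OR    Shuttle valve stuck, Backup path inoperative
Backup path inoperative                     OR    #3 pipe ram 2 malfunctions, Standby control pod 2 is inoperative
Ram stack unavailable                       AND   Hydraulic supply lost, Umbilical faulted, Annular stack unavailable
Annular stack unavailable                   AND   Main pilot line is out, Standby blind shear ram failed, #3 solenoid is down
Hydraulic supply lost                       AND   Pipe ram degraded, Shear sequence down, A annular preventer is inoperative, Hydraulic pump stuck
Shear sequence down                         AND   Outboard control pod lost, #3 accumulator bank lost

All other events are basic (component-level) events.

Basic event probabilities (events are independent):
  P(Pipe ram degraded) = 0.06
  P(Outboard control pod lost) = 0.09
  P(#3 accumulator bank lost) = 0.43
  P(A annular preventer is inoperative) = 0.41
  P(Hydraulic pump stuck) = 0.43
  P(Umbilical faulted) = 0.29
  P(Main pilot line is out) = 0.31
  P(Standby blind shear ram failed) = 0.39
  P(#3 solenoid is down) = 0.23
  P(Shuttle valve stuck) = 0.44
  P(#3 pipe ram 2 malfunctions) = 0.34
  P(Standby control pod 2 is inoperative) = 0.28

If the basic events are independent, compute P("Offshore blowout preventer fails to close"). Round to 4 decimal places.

0.7339

P(Shear sequence down) [AND] = 0.09 × 0.43 = 0.038700
P(Hydraulic supply lost) [AND] = 0.06 × 0.038700 × 0.41 × 0.43 = 0.000409
P(Annular stack unavailable) [AND] = 0.31 × 0.39 × 0.23 = 0.027807
P(Ram stack unavailable) [AND] = 0.000409 × 0.29 × 0.027807 = 0.000003
P(Backup path inoperative) [OR] = 1 − (1−0.34) × (1−0.28) = 0.524800
P(Control pod unavailable) [OR] = 1 − (1−0.44) × (1−0.524800) = 0.733888
P(Offshore blowout preventer fails to close) [OR] = 1 − (1−0.000003) × (1−0.733888) = 0.733889
Rounded to 4 decimal places: P(Offshore blowout preventer fails to close) ≈ 0.7339.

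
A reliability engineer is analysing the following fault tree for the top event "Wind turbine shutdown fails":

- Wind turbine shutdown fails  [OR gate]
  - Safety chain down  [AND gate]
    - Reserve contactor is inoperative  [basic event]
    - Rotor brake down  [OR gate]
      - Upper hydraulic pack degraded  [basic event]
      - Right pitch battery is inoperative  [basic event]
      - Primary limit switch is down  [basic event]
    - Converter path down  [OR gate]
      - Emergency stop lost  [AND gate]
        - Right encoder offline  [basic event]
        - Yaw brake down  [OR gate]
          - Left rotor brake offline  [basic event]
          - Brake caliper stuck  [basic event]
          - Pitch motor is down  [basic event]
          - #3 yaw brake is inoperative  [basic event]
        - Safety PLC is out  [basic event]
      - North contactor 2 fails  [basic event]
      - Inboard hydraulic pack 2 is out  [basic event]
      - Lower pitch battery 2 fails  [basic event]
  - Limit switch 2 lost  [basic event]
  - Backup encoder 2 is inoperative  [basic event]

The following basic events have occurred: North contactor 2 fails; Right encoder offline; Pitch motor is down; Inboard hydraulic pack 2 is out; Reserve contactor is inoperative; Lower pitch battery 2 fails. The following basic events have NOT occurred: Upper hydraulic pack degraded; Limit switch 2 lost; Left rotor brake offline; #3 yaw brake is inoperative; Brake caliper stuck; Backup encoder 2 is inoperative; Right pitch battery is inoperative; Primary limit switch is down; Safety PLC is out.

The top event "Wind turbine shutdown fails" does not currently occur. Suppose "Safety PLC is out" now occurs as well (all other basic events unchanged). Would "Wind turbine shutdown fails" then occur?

No

Counterfactual: set "Safety PLC is out" to occurred.
Rotor brake down [OR]: Upper hydraulic pack degraded=not, Right pitch battery is inoperative=not, Primary limit switch is down=not → no input occurs → does not occur.
Yaw brake down [OR]: Left rotor brake offline=not, Brake caliper stuck=not, Pitch motor is down=occurs, #3 yaw brake is inoperative=not → at least one input occurs → occurs.
Emergency stop lost [AND]: Right encoder offline=occurs, Yaw brake down=occurs, Safety PLC is out=occurs → all inputs occur → occurs.
Converter path down [OR]: Emergency stop lost=occurs, North contactor 2 fails=occurs, Inboard hydraulic pack 2 is out=occurs, Lower pitch battery 2 fails=occurs → at least one input occurs → occurs.
Safety chain down [AND]: Reserve contactor is inoperative=occurs, Rotor brake down=not, Converter path down=occurs → not all inputs occur → does not occur.
Wind turbine shutdown fails [OR]: Safety chain down=not, Limit switch 2 lost=not, Backup encoder 2 is inoperative=not → no input occurs → does not occur.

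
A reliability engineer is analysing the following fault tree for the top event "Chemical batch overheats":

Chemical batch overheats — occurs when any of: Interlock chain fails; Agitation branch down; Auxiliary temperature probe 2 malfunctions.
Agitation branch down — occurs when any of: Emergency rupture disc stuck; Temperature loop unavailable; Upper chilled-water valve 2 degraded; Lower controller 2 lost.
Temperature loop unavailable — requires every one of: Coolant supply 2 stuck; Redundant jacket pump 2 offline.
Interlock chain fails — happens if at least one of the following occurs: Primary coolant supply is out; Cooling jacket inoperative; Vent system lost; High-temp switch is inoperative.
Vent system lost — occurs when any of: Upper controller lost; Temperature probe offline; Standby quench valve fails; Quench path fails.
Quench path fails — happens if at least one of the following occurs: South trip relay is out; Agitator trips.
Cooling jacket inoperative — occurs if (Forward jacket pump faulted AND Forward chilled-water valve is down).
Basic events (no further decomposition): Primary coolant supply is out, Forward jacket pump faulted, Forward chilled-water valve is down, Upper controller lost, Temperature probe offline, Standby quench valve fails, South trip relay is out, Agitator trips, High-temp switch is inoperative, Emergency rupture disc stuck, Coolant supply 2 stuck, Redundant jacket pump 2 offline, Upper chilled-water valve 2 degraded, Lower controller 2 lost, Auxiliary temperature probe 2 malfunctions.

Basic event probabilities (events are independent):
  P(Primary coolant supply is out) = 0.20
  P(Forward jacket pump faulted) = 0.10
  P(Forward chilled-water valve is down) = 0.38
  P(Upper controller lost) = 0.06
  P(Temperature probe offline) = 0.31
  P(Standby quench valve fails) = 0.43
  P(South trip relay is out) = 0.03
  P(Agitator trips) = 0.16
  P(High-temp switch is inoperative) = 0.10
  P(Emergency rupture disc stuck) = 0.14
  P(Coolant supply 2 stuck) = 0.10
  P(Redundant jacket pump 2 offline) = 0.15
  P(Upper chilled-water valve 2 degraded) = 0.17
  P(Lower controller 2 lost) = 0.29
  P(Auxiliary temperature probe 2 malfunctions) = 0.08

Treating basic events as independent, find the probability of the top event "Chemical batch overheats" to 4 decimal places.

P(Cooling jacket inoperative) [AND] = 0.10 × 0.38 = 0.038000
P(Quench path fails) [OR] = 1 − (1−0.03) × (1−0.16) = 0.185200
P(Vent system lost) [OR] = 1 − (1−0.06) × (1−0.31) × (1−0.43) × (1−0.185200) = 0.698767
P(Interlock chain fails) [OR] = 1 − (1−0.20) × (1−0.038000) × (1−0.698767) × (1−0.10) = 0.791354
P(Temperature loop unavailable) [AND] = 0.10 × 0.15 = 0.015000
P(Agitation branch down) [OR] = 1 − (1−0.14) × (1−0.015000) × (1−0.17) × (1−0.29) = 0.500804
P(Chemical batch overheats) [OR] = 1 − (1−0.791354) × (1−0.500804) × (1−0.08) = 0.904177
Rounded to 4 decimal places: P(Chemical batch overheats) ≈ 0.9042.

0.9042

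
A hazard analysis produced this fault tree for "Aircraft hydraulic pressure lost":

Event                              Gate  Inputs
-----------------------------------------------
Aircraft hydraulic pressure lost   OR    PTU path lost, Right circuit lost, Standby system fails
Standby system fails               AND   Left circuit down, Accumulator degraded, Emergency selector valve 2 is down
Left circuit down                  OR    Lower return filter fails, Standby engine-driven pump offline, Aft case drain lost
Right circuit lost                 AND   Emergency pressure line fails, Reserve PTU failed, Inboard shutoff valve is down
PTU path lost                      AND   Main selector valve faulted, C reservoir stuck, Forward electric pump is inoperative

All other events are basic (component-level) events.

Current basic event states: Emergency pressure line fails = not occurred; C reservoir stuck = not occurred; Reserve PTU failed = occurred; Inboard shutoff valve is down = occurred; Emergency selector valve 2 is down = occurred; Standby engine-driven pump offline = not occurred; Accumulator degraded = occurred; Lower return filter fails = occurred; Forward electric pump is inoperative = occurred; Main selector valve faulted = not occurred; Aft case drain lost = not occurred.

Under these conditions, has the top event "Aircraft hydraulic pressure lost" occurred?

PTU path lost [AND]: Main selector valve faulted=not, C reservoir stuck=not, Forward electric pump is inoperative=occurs → not all inputs occur → does not occur.
Right circuit lost [AND]: Emergency pressure line fails=not, Reserve PTU failed=occurs, Inboard shutoff valve is down=occurs → not all inputs occur → does not occur.
Left circuit down [OR]: Lower return filter fails=occurs, Standby engine-driven pump offline=not, Aft case drain lost=not → at least one input occurs → occurs.
Standby system fails [AND]: Left circuit down=occurs, Accumulator degraded=occurs, Emergency selector valve 2 is down=occurs → all inputs occur → occurs.
Aircraft hydraulic pressure lost [OR]: PTU path lost=not, Right circuit lost=not, Standby system fails=occurs → at least one input occurs → occurs.

Yes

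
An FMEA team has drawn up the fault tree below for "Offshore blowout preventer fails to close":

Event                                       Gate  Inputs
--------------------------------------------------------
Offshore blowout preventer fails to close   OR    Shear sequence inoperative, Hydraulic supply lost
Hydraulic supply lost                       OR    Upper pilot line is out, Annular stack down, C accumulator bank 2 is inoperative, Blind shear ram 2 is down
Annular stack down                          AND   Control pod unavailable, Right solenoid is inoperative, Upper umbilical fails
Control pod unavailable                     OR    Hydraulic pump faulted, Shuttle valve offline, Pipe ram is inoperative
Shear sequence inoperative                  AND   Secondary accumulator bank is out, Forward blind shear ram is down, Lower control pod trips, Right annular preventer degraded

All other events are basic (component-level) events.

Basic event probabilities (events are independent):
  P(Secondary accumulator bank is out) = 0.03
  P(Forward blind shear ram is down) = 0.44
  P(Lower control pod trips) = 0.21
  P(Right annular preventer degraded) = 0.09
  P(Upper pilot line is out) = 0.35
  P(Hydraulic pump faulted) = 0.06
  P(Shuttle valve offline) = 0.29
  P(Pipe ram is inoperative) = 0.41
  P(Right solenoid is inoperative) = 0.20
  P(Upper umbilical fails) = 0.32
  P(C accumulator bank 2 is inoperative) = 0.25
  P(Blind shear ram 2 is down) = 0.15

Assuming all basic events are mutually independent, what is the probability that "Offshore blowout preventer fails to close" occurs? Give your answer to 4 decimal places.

0.6018

P(Shear sequence inoperative) [AND] = 0.03 × 0.44 × 0.21 × 0.09 = 0.000249
P(Control pod unavailable) [OR] = 1 − (1−0.06) × (1−0.29) × (1−0.41) = 0.606234
P(Annular stack down) [AND] = 0.606234 × 0.20 × 0.32 = 0.038799
P(Hydraulic supply lost) [OR] = 1 − (1−0.35) × (1−0.038799) × (1−0.25) × (1−0.15) = 0.601702
P(Offshore blowout preventer fails to close) [OR] = 1 − (1−0.000249) × (1−0.601702) = 0.601801
Rounded to 4 decimal places: P(Offshore blowout preventer fails to close) ≈ 0.6018.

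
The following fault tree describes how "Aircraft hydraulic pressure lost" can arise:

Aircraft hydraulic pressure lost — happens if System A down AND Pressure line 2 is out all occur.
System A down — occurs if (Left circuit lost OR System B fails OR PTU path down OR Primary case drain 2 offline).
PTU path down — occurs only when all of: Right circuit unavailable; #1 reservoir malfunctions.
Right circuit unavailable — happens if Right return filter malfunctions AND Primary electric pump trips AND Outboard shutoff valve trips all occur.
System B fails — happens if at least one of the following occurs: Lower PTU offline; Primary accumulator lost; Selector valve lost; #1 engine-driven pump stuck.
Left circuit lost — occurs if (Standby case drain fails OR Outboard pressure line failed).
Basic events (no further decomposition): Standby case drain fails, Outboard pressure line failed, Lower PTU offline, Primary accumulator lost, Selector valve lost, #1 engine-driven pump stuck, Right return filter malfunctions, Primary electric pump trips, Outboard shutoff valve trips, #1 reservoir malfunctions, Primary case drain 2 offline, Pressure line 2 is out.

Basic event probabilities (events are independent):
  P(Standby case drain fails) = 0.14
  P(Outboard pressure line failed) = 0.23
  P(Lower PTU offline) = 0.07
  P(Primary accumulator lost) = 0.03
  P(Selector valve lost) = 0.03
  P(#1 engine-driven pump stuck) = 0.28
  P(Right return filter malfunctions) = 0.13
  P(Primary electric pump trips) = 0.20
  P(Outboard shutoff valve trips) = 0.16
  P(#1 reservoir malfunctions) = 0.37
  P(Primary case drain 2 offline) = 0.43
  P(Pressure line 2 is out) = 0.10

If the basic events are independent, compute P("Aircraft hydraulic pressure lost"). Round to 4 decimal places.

P(Left circuit lost) [OR] = 1 − (1−0.14) × (1−0.23) = 0.337800
P(System B fails) [OR] = 1 − (1−0.07) × (1−0.03) × (1−0.03) × (1−0.28) = 0.369973
P(Right circuit unavailable) [AND] = 0.13 × 0.20 × 0.16 = 0.004160
P(PTU path down) [AND] = 0.004160 × 0.37 = 0.001539
P(System A down) [OR] = 1 − (1−0.337800) × (1−0.369973) × (1−0.001539) × (1−0.43) = 0.762560
P(Aircraft hydraulic pressure lost) [AND] = 0.762560 × 0.10 = 0.076256
Rounded to 4 decimal places: P(Aircraft hydraulic pressure lost) ≈ 0.0763.

0.0763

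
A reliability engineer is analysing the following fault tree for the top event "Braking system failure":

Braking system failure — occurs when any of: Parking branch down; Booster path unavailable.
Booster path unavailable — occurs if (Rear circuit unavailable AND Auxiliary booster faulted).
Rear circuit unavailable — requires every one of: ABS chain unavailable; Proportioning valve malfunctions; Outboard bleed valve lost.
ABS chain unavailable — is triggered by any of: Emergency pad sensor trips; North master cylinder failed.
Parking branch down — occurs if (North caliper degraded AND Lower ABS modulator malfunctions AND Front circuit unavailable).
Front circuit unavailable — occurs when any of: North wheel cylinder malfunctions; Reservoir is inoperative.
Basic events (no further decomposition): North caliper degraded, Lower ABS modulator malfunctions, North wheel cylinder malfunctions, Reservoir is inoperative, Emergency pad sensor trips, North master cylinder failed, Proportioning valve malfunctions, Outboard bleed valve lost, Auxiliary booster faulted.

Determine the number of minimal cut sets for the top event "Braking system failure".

Front circuit unavailable [OR]: union of children's cut sets → 2 cut set(s).
Parking branch down [AND]: one cut set from each child combined → 1 × 1 × 2 = 2 cut set(s).
ABS chain unavailable [OR]: union of children's cut sets → 2 cut set(s).
Rear circuit unavailable [AND]: one cut set from each child combined → 2 × 1 × 1 = 2 cut set(s).
Booster path unavailable [AND]: one cut set from each child combined → 2 × 1 = 2 cut set(s).
Braking system failure [OR]: union of children's cut sets → 4 cut set(s).
Minimal cut sets: {Lower ABS modulator malfunctions, North caliper degraded, North wheel cylinder malfunctions}; {Lower ABS modulator malfunctions, North caliper degraded, Reservoir is inoperative}; {Auxiliary booster faulted, Emergency pad sensor trips, Outboard bleed valve lost, Proportioning valve malfunctions}; {Auxiliary booster faulted, North master cylinder failed, Outboard bleed valve lost, Proportioning valve malfunctions}.

4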